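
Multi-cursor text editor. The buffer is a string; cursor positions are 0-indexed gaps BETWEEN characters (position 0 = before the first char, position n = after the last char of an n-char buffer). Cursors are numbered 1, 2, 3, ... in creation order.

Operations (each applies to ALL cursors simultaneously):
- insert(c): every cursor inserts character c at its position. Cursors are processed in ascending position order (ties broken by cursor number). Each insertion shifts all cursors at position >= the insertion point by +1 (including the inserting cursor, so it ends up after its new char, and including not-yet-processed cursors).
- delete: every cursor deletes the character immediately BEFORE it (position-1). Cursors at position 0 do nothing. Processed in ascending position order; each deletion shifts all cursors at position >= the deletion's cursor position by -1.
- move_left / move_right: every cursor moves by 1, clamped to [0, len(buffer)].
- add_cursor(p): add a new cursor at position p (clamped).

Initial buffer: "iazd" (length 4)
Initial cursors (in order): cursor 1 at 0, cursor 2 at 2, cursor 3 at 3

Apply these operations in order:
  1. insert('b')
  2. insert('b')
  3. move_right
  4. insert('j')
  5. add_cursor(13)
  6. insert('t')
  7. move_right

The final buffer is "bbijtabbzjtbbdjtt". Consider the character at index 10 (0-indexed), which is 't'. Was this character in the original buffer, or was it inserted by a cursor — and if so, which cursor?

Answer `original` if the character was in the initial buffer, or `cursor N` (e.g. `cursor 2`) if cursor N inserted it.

After op 1 (insert('b')): buffer="biabzbd" (len 7), cursors c1@1 c2@4 c3@6, authorship 1..2.3.
After op 2 (insert('b')): buffer="bbiabbzbbd" (len 10), cursors c1@2 c2@6 c3@9, authorship 11..22.33.
After op 3 (move_right): buffer="bbiabbzbbd" (len 10), cursors c1@3 c2@7 c3@10, authorship 11..22.33.
After op 4 (insert('j')): buffer="bbijabbzjbbdj" (len 13), cursors c1@4 c2@9 c3@13, authorship 11.1.22.233.3
After op 5 (add_cursor(13)): buffer="bbijabbzjbbdj" (len 13), cursors c1@4 c2@9 c3@13 c4@13, authorship 11.1.22.233.3
After op 6 (insert('t')): buffer="bbijtabbzjtbbdjtt" (len 17), cursors c1@5 c2@11 c3@17 c4@17, authorship 11.11.22.2233.334
After op 7 (move_right): buffer="bbijtabbzjtbbdjtt" (len 17), cursors c1@6 c2@12 c3@17 c4@17, authorship 11.11.22.2233.334
Authorship (.=original, N=cursor N): 1 1 . 1 1 . 2 2 . 2 2 3 3 . 3 3 4
Index 10: author = 2

Answer: cursor 2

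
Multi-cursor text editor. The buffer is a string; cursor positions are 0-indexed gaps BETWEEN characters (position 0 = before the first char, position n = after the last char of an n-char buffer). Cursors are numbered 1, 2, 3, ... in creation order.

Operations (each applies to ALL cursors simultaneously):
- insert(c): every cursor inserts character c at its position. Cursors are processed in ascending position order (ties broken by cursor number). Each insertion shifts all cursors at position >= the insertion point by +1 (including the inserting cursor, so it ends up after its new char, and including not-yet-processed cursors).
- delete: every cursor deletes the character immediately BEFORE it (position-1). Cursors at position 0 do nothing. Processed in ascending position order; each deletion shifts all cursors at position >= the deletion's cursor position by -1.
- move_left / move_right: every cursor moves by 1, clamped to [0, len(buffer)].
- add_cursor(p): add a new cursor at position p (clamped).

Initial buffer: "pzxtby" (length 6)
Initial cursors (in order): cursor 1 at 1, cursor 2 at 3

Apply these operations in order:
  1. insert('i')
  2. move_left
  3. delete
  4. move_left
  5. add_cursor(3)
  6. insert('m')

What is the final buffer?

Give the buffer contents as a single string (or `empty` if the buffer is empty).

Answer: mimzimtby

Derivation:
After op 1 (insert('i')): buffer="pizxitby" (len 8), cursors c1@2 c2@5, authorship .1..2...
After op 2 (move_left): buffer="pizxitby" (len 8), cursors c1@1 c2@4, authorship .1..2...
After op 3 (delete): buffer="izitby" (len 6), cursors c1@0 c2@2, authorship 1.2...
After op 4 (move_left): buffer="izitby" (len 6), cursors c1@0 c2@1, authorship 1.2...
After op 5 (add_cursor(3)): buffer="izitby" (len 6), cursors c1@0 c2@1 c3@3, authorship 1.2...
After op 6 (insert('m')): buffer="mimzimtby" (len 9), cursors c1@1 c2@3 c3@6, authorship 112.23...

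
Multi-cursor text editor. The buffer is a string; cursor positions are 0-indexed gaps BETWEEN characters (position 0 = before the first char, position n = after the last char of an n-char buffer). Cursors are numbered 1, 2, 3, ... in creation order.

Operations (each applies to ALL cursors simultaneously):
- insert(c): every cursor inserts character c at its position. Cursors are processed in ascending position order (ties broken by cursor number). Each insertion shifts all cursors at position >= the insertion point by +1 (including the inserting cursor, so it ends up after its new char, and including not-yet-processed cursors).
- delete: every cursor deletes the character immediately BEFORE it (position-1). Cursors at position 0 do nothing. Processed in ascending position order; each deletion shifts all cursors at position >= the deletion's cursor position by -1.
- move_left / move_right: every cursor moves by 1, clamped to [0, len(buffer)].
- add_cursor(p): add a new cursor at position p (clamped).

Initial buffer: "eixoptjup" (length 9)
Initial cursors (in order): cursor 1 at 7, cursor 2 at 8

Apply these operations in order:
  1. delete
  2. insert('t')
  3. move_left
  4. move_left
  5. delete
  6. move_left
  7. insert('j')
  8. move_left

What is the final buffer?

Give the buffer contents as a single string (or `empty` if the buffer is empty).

After op 1 (delete): buffer="eixoptp" (len 7), cursors c1@6 c2@6, authorship .......
After op 2 (insert('t')): buffer="eixoptttp" (len 9), cursors c1@8 c2@8, authorship ......12.
After op 3 (move_left): buffer="eixoptttp" (len 9), cursors c1@7 c2@7, authorship ......12.
After op 4 (move_left): buffer="eixoptttp" (len 9), cursors c1@6 c2@6, authorship ......12.
After op 5 (delete): buffer="eixottp" (len 7), cursors c1@4 c2@4, authorship ....12.
After op 6 (move_left): buffer="eixottp" (len 7), cursors c1@3 c2@3, authorship ....12.
After op 7 (insert('j')): buffer="eixjjottp" (len 9), cursors c1@5 c2@5, authorship ...12.12.
After op 8 (move_left): buffer="eixjjottp" (len 9), cursors c1@4 c2@4, authorship ...12.12.

Answer: eixjjottp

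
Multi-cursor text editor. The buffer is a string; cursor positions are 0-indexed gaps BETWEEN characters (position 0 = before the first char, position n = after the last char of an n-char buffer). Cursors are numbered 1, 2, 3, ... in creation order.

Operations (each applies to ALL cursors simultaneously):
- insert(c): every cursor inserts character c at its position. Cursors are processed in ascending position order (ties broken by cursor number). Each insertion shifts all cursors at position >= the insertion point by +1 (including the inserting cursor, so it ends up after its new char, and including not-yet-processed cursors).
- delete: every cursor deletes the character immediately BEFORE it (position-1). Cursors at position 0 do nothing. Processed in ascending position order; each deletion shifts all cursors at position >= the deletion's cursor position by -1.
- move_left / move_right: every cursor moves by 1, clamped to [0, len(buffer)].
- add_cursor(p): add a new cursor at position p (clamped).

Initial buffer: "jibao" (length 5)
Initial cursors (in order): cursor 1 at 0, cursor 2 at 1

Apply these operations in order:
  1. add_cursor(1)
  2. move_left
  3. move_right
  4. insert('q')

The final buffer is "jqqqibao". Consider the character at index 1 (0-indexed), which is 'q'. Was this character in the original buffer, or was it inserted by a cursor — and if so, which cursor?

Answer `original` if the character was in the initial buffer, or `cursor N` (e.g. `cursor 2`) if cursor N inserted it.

After op 1 (add_cursor(1)): buffer="jibao" (len 5), cursors c1@0 c2@1 c3@1, authorship .....
After op 2 (move_left): buffer="jibao" (len 5), cursors c1@0 c2@0 c3@0, authorship .....
After op 3 (move_right): buffer="jibao" (len 5), cursors c1@1 c2@1 c3@1, authorship .....
After op 4 (insert('q')): buffer="jqqqibao" (len 8), cursors c1@4 c2@4 c3@4, authorship .123....
Authorship (.=original, N=cursor N): . 1 2 3 . . . .
Index 1: author = 1

Answer: cursor 1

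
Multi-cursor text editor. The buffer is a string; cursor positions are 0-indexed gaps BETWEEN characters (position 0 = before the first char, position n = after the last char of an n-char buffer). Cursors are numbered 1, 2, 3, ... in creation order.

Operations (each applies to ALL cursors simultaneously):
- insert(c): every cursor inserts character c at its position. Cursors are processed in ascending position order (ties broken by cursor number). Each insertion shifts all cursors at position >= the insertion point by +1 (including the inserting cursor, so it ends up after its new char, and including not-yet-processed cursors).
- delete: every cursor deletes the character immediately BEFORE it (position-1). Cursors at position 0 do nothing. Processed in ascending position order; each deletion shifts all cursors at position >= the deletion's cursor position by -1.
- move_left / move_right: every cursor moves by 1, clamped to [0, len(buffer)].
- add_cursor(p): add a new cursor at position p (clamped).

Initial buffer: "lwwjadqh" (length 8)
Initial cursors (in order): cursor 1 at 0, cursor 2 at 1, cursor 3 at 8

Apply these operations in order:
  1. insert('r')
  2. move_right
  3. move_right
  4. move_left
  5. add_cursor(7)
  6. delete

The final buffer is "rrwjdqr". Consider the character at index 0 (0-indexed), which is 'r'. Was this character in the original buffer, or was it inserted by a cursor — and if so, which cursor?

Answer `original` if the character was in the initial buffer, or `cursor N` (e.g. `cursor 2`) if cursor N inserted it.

Answer: cursor 1

Derivation:
After op 1 (insert('r')): buffer="rlrwwjadqhr" (len 11), cursors c1@1 c2@3 c3@11, authorship 1.2.......3
After op 2 (move_right): buffer="rlrwwjadqhr" (len 11), cursors c1@2 c2@4 c3@11, authorship 1.2.......3
After op 3 (move_right): buffer="rlrwwjadqhr" (len 11), cursors c1@3 c2@5 c3@11, authorship 1.2.......3
After op 4 (move_left): buffer="rlrwwjadqhr" (len 11), cursors c1@2 c2@4 c3@10, authorship 1.2.......3
After op 5 (add_cursor(7)): buffer="rlrwwjadqhr" (len 11), cursors c1@2 c2@4 c4@7 c3@10, authorship 1.2.......3
After op 6 (delete): buffer="rrwjdqr" (len 7), cursors c1@1 c2@2 c4@4 c3@6, authorship 12....3
Authorship (.=original, N=cursor N): 1 2 . . . . 3
Index 0: author = 1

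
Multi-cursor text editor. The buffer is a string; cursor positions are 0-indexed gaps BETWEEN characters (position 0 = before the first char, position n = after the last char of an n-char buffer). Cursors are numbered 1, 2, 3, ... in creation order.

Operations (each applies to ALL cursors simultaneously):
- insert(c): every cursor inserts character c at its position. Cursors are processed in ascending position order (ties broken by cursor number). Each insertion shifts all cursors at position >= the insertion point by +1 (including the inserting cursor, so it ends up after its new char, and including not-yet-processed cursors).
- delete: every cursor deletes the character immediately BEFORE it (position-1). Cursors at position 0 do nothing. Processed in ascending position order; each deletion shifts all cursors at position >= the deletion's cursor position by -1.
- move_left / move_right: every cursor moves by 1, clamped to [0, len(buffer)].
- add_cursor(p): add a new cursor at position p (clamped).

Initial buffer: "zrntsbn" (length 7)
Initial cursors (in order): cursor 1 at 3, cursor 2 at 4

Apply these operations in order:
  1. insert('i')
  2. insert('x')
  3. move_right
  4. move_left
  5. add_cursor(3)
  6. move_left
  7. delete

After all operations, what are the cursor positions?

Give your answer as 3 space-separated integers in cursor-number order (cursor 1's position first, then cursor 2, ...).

After op 1 (insert('i')): buffer="zrnitisbn" (len 9), cursors c1@4 c2@6, authorship ...1.2...
After op 2 (insert('x')): buffer="zrnixtixsbn" (len 11), cursors c1@5 c2@8, authorship ...11.22...
After op 3 (move_right): buffer="zrnixtixsbn" (len 11), cursors c1@6 c2@9, authorship ...11.22...
After op 4 (move_left): buffer="zrnixtixsbn" (len 11), cursors c1@5 c2@8, authorship ...11.22...
After op 5 (add_cursor(3)): buffer="zrnixtixsbn" (len 11), cursors c3@3 c1@5 c2@8, authorship ...11.22...
After op 6 (move_left): buffer="zrnixtixsbn" (len 11), cursors c3@2 c1@4 c2@7, authorship ...11.22...
After op 7 (delete): buffer="znxtxsbn" (len 8), cursors c3@1 c1@2 c2@4, authorship ..1.2...

Answer: 2 4 1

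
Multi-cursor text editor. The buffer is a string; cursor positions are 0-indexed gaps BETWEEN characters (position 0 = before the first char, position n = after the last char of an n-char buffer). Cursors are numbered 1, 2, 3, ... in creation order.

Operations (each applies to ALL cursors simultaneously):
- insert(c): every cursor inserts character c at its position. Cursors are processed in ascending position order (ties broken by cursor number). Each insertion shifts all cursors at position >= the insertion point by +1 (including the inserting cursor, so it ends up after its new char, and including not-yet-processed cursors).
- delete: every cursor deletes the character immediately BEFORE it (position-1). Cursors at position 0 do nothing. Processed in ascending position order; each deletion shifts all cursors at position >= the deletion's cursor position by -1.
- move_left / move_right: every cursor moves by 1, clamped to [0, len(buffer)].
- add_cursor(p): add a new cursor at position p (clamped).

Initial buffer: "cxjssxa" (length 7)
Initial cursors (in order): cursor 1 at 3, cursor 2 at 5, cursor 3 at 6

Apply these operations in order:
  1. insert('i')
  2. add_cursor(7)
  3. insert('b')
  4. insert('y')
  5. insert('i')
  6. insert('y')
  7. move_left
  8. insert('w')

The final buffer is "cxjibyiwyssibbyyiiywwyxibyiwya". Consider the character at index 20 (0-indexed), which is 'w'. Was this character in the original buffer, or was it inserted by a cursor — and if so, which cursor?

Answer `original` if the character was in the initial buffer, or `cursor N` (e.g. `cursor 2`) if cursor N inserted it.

After op 1 (insert('i')): buffer="cxjissixia" (len 10), cursors c1@4 c2@7 c3@9, authorship ...1..2.3.
After op 2 (add_cursor(7)): buffer="cxjissixia" (len 10), cursors c1@4 c2@7 c4@7 c3@9, authorship ...1..2.3.
After op 3 (insert('b')): buffer="cxjibssibbxiba" (len 14), cursors c1@5 c2@10 c4@10 c3@13, authorship ...11..224.33.
After op 4 (insert('y')): buffer="cxjibyssibbyyxibya" (len 18), cursors c1@6 c2@13 c4@13 c3@17, authorship ...111..22424.333.
After op 5 (insert('i')): buffer="cxjibyissibbyyiixibyia" (len 22), cursors c1@7 c2@16 c4@16 c3@21, authorship ...1111..2242424.3333.
After op 6 (insert('y')): buffer="cxjibyiyssibbyyiiyyxibyiya" (len 26), cursors c1@8 c2@19 c4@19 c3@25, authorship ...11111..224242424.33333.
After op 7 (move_left): buffer="cxjibyiyssibbyyiiyyxibyiya" (len 26), cursors c1@7 c2@18 c4@18 c3@24, authorship ...11111..224242424.33333.
After op 8 (insert('w')): buffer="cxjibyiwyssibbyyiiywwyxibyiwya" (len 30), cursors c1@8 c2@21 c4@21 c3@28, authorship ...111111..22424242244.333333.
Authorship (.=original, N=cursor N): . . . 1 1 1 1 1 1 . . 2 2 4 2 4 2 4 2 2 4 4 . 3 3 3 3 3 3 .
Index 20: author = 4

Answer: cursor 4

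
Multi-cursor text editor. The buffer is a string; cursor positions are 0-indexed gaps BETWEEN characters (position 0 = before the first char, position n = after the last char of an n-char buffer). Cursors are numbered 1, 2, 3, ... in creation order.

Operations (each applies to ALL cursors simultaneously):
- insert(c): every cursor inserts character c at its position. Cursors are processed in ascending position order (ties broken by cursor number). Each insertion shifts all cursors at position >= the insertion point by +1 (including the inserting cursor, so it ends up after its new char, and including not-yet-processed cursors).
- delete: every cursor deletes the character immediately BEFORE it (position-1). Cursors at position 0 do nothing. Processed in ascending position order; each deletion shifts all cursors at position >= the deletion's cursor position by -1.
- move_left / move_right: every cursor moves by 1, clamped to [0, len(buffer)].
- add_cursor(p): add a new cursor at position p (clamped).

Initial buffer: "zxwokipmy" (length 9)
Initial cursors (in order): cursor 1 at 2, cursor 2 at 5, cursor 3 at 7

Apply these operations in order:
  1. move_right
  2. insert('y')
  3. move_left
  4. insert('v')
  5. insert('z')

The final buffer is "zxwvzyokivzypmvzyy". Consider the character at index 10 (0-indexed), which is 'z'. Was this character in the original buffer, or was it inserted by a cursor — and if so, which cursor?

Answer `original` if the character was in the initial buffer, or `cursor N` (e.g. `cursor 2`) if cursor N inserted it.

After op 1 (move_right): buffer="zxwokipmy" (len 9), cursors c1@3 c2@6 c3@8, authorship .........
After op 2 (insert('y')): buffer="zxwyokiypmyy" (len 12), cursors c1@4 c2@8 c3@11, authorship ...1...2..3.
After op 3 (move_left): buffer="zxwyokiypmyy" (len 12), cursors c1@3 c2@7 c3@10, authorship ...1...2..3.
After op 4 (insert('v')): buffer="zxwvyokivypmvyy" (len 15), cursors c1@4 c2@9 c3@13, authorship ...11...22..33.
After op 5 (insert('z')): buffer="zxwvzyokivzypmvzyy" (len 18), cursors c1@5 c2@11 c3@16, authorship ...111...222..333.
Authorship (.=original, N=cursor N): . . . 1 1 1 . . . 2 2 2 . . 3 3 3 .
Index 10: author = 2

Answer: cursor 2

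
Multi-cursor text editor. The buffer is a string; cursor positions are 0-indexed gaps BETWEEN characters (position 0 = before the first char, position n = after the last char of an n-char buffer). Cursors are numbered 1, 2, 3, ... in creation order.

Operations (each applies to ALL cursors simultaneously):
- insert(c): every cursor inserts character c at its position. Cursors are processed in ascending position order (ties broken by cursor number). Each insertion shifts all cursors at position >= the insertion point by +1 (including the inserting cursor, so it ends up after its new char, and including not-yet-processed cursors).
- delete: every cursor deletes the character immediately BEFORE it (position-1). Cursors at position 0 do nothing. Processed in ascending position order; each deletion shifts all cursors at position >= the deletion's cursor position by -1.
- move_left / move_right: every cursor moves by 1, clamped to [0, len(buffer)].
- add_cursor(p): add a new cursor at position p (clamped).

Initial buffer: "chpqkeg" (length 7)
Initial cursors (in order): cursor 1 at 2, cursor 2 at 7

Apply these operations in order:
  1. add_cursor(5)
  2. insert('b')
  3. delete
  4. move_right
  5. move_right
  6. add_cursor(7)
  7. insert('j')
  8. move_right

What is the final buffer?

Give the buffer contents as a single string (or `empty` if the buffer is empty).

Answer: chpqjkegjjj

Derivation:
After op 1 (add_cursor(5)): buffer="chpqkeg" (len 7), cursors c1@2 c3@5 c2@7, authorship .......
After op 2 (insert('b')): buffer="chbpqkbegb" (len 10), cursors c1@3 c3@7 c2@10, authorship ..1...3..2
After op 3 (delete): buffer="chpqkeg" (len 7), cursors c1@2 c3@5 c2@7, authorship .......
After op 4 (move_right): buffer="chpqkeg" (len 7), cursors c1@3 c3@6 c2@7, authorship .......
After op 5 (move_right): buffer="chpqkeg" (len 7), cursors c1@4 c2@7 c3@7, authorship .......
After op 6 (add_cursor(7)): buffer="chpqkeg" (len 7), cursors c1@4 c2@7 c3@7 c4@7, authorship .......
After op 7 (insert('j')): buffer="chpqjkegjjj" (len 11), cursors c1@5 c2@11 c3@11 c4@11, authorship ....1...234
After op 8 (move_right): buffer="chpqjkegjjj" (len 11), cursors c1@6 c2@11 c3@11 c4@11, authorship ....1...234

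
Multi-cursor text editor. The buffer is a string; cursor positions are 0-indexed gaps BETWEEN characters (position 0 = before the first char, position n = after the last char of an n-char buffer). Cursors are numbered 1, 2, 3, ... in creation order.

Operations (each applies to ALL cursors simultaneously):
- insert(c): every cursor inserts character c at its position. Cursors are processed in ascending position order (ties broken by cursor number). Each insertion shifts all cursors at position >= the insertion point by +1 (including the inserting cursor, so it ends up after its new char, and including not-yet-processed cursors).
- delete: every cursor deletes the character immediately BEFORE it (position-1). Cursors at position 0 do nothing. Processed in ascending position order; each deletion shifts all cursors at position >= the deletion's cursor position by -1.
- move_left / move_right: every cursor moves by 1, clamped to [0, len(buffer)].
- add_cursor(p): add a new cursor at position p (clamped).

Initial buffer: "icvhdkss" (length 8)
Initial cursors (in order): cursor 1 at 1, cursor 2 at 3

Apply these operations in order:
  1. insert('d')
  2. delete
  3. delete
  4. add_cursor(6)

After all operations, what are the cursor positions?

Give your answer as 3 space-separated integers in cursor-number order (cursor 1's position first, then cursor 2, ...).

After op 1 (insert('d')): buffer="idcvdhdkss" (len 10), cursors c1@2 c2@5, authorship .1..2.....
After op 2 (delete): buffer="icvhdkss" (len 8), cursors c1@1 c2@3, authorship ........
After op 3 (delete): buffer="chdkss" (len 6), cursors c1@0 c2@1, authorship ......
After op 4 (add_cursor(6)): buffer="chdkss" (len 6), cursors c1@0 c2@1 c3@6, authorship ......

Answer: 0 1 6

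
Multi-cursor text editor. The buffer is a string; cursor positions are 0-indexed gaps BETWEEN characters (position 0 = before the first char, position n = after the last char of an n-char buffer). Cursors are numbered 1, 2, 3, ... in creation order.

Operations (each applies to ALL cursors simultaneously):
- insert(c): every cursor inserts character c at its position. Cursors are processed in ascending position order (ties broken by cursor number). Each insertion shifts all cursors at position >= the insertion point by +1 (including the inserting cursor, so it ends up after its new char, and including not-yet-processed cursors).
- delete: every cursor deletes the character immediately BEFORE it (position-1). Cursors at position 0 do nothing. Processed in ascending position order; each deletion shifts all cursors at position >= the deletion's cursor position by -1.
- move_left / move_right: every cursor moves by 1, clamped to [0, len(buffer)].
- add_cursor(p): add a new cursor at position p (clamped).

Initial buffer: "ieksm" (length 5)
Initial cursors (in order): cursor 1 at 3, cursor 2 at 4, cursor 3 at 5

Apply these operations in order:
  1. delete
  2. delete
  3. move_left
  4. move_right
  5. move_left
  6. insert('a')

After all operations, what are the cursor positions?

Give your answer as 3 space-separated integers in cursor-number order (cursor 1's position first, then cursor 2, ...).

After op 1 (delete): buffer="ie" (len 2), cursors c1@2 c2@2 c3@2, authorship ..
After op 2 (delete): buffer="" (len 0), cursors c1@0 c2@0 c3@0, authorship 
After op 3 (move_left): buffer="" (len 0), cursors c1@0 c2@0 c3@0, authorship 
After op 4 (move_right): buffer="" (len 0), cursors c1@0 c2@0 c3@0, authorship 
After op 5 (move_left): buffer="" (len 0), cursors c1@0 c2@0 c3@0, authorship 
After op 6 (insert('a')): buffer="aaa" (len 3), cursors c1@3 c2@3 c3@3, authorship 123

Answer: 3 3 3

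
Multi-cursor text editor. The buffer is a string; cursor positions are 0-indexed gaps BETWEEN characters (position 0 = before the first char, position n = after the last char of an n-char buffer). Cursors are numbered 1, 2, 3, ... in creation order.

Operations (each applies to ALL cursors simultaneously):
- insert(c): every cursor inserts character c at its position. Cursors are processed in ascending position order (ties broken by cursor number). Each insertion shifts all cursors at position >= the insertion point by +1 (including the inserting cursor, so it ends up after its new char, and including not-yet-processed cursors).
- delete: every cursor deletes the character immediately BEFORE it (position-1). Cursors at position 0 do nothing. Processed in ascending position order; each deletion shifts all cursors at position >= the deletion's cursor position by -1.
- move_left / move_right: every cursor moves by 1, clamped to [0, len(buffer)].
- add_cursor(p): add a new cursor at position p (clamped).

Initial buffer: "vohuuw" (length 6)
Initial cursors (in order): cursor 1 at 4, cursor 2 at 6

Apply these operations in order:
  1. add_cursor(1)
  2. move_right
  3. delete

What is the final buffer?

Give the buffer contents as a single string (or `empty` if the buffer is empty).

After op 1 (add_cursor(1)): buffer="vohuuw" (len 6), cursors c3@1 c1@4 c2@6, authorship ......
After op 2 (move_right): buffer="vohuuw" (len 6), cursors c3@2 c1@5 c2@6, authorship ......
After op 3 (delete): buffer="vhu" (len 3), cursors c3@1 c1@3 c2@3, authorship ...

Answer: vhu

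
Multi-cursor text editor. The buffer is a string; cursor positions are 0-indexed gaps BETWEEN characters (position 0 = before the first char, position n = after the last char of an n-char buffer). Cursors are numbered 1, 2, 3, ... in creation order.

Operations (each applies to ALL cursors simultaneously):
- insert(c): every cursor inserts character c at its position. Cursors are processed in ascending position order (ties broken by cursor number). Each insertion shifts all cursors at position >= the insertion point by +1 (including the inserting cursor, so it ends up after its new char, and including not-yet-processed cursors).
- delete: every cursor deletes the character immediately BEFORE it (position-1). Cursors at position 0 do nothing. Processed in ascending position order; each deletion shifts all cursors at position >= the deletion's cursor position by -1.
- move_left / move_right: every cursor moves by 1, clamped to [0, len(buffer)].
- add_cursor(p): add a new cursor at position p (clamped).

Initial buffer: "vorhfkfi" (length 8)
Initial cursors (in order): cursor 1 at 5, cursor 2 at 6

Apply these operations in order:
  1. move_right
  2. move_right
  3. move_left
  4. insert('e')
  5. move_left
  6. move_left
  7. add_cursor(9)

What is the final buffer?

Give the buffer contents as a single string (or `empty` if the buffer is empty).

Answer: vorhfkefei

Derivation:
After op 1 (move_right): buffer="vorhfkfi" (len 8), cursors c1@6 c2@7, authorship ........
After op 2 (move_right): buffer="vorhfkfi" (len 8), cursors c1@7 c2@8, authorship ........
After op 3 (move_left): buffer="vorhfkfi" (len 8), cursors c1@6 c2@7, authorship ........
After op 4 (insert('e')): buffer="vorhfkefei" (len 10), cursors c1@7 c2@9, authorship ......1.2.
After op 5 (move_left): buffer="vorhfkefei" (len 10), cursors c1@6 c2@8, authorship ......1.2.
After op 6 (move_left): buffer="vorhfkefei" (len 10), cursors c1@5 c2@7, authorship ......1.2.
After op 7 (add_cursor(9)): buffer="vorhfkefei" (len 10), cursors c1@5 c2@7 c3@9, authorship ......1.2.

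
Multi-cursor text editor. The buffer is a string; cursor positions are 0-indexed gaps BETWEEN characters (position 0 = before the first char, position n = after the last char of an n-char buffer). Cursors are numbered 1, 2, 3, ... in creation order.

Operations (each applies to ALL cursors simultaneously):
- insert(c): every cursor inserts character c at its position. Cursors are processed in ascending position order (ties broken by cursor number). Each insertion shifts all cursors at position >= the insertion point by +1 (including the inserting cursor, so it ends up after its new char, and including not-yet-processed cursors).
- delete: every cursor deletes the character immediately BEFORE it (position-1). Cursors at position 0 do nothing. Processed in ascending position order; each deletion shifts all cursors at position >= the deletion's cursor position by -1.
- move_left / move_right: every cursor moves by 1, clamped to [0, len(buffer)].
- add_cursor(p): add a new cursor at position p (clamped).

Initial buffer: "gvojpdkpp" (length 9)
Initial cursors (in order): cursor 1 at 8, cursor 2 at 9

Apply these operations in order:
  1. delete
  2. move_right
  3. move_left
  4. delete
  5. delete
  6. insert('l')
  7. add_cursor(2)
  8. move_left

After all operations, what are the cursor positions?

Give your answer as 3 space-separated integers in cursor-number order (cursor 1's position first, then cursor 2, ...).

After op 1 (delete): buffer="gvojpdk" (len 7), cursors c1@7 c2@7, authorship .......
After op 2 (move_right): buffer="gvojpdk" (len 7), cursors c1@7 c2@7, authorship .......
After op 3 (move_left): buffer="gvojpdk" (len 7), cursors c1@6 c2@6, authorship .......
After op 4 (delete): buffer="gvojk" (len 5), cursors c1@4 c2@4, authorship .....
After op 5 (delete): buffer="gvk" (len 3), cursors c1@2 c2@2, authorship ...
After op 6 (insert('l')): buffer="gvllk" (len 5), cursors c1@4 c2@4, authorship ..12.
After op 7 (add_cursor(2)): buffer="gvllk" (len 5), cursors c3@2 c1@4 c2@4, authorship ..12.
After op 8 (move_left): buffer="gvllk" (len 5), cursors c3@1 c1@3 c2@3, authorship ..12.

Answer: 3 3 1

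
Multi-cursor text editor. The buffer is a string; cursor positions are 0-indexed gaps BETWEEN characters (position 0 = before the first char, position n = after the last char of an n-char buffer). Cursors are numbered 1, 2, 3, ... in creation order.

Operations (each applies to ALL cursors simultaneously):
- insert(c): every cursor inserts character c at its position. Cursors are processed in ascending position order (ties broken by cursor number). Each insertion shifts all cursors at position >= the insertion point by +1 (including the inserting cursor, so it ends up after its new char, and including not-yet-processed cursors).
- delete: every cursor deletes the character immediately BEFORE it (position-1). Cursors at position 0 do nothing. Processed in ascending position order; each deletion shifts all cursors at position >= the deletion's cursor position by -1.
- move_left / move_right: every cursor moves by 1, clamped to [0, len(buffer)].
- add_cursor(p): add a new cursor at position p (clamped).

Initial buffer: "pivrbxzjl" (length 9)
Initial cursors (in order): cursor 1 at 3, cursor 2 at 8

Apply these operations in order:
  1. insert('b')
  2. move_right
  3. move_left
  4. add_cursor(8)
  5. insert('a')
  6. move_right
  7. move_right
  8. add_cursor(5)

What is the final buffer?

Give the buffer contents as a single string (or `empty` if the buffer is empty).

After op 1 (insert('b')): buffer="pivbrbxzjbl" (len 11), cursors c1@4 c2@10, authorship ...1.....2.
After op 2 (move_right): buffer="pivbrbxzjbl" (len 11), cursors c1@5 c2@11, authorship ...1.....2.
After op 3 (move_left): buffer="pivbrbxzjbl" (len 11), cursors c1@4 c2@10, authorship ...1.....2.
After op 4 (add_cursor(8)): buffer="pivbrbxzjbl" (len 11), cursors c1@4 c3@8 c2@10, authorship ...1.....2.
After op 5 (insert('a')): buffer="pivbarbxzajbal" (len 14), cursors c1@5 c3@10 c2@13, authorship ...11....3.22.
After op 6 (move_right): buffer="pivbarbxzajbal" (len 14), cursors c1@6 c3@11 c2@14, authorship ...11....3.22.
After op 7 (move_right): buffer="pivbarbxzajbal" (len 14), cursors c1@7 c3@12 c2@14, authorship ...11....3.22.
After op 8 (add_cursor(5)): buffer="pivbarbxzajbal" (len 14), cursors c4@5 c1@7 c3@12 c2@14, authorship ...11....3.22.

Answer: pivbarbxzajbal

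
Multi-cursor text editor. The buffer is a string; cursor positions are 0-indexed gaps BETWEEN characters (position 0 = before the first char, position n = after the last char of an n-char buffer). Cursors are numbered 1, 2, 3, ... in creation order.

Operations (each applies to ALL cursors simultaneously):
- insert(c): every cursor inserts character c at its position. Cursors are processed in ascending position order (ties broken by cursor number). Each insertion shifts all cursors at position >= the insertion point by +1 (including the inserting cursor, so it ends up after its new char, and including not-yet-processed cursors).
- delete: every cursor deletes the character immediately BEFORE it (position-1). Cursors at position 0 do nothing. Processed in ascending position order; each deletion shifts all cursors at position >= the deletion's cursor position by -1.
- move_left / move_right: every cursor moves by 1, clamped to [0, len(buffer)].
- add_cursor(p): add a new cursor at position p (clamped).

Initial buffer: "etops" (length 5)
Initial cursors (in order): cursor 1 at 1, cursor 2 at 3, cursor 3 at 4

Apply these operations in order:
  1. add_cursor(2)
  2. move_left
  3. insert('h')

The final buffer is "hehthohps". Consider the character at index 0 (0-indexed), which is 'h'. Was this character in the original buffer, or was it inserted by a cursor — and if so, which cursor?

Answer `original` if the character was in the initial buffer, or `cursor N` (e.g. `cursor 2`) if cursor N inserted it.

After op 1 (add_cursor(2)): buffer="etops" (len 5), cursors c1@1 c4@2 c2@3 c3@4, authorship .....
After op 2 (move_left): buffer="etops" (len 5), cursors c1@0 c4@1 c2@2 c3@3, authorship .....
After op 3 (insert('h')): buffer="hehthohps" (len 9), cursors c1@1 c4@3 c2@5 c3@7, authorship 1.4.2.3..
Authorship (.=original, N=cursor N): 1 . 4 . 2 . 3 . .
Index 0: author = 1

Answer: cursor 1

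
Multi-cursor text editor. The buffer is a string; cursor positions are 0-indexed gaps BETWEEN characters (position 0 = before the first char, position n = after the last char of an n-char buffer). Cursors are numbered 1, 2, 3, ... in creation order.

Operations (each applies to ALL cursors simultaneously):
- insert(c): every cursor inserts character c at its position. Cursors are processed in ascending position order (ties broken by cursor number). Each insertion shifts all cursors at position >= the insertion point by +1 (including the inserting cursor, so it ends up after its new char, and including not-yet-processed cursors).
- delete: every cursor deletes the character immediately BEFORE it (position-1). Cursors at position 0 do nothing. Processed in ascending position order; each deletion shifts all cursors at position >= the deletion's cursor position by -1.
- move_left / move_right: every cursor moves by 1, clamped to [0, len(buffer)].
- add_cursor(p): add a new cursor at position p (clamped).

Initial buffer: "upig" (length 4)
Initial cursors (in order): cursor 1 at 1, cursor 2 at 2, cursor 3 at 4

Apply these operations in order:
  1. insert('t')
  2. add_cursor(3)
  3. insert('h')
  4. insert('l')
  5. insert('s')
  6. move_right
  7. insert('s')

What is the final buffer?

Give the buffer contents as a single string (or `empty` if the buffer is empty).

After op 1 (insert('t')): buffer="utptigt" (len 7), cursors c1@2 c2@4 c3@7, authorship .1.2..3
After op 2 (add_cursor(3)): buffer="utptigt" (len 7), cursors c1@2 c4@3 c2@4 c3@7, authorship .1.2..3
After op 3 (insert('h')): buffer="uthphthigth" (len 11), cursors c1@3 c4@5 c2@7 c3@11, authorship .11.422..33
After op 4 (insert('l')): buffer="uthlphlthligthl" (len 15), cursors c1@4 c4@7 c2@10 c3@15, authorship .111.44222..333
After op 5 (insert('s')): buffer="uthlsphlsthlsigthls" (len 19), cursors c1@5 c4@9 c2@13 c3@19, authorship .1111.4442222..3333
After op 6 (move_right): buffer="uthlsphlsthlsigthls" (len 19), cursors c1@6 c4@10 c2@14 c3@19, authorship .1111.4442222..3333
After op 7 (insert('s')): buffer="uthlspshlstshlsisgthlss" (len 23), cursors c1@7 c4@12 c2@17 c3@23, authorship .1111.144424222.2.33333

Answer: uthlspshlstshlsisgthlss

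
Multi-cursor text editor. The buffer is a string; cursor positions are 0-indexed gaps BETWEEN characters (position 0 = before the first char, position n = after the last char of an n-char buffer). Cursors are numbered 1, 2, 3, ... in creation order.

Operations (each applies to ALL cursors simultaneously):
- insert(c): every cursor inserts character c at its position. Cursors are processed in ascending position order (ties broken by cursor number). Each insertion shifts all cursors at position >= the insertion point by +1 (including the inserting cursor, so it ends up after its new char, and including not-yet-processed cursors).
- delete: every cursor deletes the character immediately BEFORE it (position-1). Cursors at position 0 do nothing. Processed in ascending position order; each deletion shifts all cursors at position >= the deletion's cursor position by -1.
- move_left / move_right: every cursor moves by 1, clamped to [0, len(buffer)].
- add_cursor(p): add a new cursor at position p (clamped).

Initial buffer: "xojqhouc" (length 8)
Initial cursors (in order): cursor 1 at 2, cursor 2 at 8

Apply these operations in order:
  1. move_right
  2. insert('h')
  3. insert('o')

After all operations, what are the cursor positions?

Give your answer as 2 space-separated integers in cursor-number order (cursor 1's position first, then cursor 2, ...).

Answer: 5 12

Derivation:
After op 1 (move_right): buffer="xojqhouc" (len 8), cursors c1@3 c2@8, authorship ........
After op 2 (insert('h')): buffer="xojhqhouch" (len 10), cursors c1@4 c2@10, authorship ...1.....2
After op 3 (insert('o')): buffer="xojhoqhoucho" (len 12), cursors c1@5 c2@12, authorship ...11.....22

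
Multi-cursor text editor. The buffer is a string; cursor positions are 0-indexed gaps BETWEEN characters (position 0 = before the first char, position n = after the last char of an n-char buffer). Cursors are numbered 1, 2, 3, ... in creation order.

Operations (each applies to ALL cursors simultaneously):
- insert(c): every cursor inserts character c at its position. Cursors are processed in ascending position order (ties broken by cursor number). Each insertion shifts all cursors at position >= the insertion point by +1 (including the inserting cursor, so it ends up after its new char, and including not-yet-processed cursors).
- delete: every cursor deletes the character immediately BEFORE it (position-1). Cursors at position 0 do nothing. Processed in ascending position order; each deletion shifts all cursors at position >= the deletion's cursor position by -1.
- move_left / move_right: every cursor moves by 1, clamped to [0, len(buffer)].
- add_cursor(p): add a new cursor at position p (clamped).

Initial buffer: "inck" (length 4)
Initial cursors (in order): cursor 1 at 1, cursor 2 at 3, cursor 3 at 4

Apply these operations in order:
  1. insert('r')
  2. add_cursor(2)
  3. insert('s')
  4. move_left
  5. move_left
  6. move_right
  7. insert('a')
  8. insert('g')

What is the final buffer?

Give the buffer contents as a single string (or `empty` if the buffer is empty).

Answer: irsaaggsncragskrags

Derivation:
After op 1 (insert('r')): buffer="irncrkr" (len 7), cursors c1@2 c2@5 c3@7, authorship .1..2.3
After op 2 (add_cursor(2)): buffer="irncrkr" (len 7), cursors c1@2 c4@2 c2@5 c3@7, authorship .1..2.3
After op 3 (insert('s')): buffer="irssncrskrs" (len 11), cursors c1@4 c4@4 c2@8 c3@11, authorship .114..22.33
After op 4 (move_left): buffer="irssncrskrs" (len 11), cursors c1@3 c4@3 c2@7 c3@10, authorship .114..22.33
After op 5 (move_left): buffer="irssncrskrs" (len 11), cursors c1@2 c4@2 c2@6 c3@9, authorship .114..22.33
After op 6 (move_right): buffer="irssncrskrs" (len 11), cursors c1@3 c4@3 c2@7 c3@10, authorship .114..22.33
After op 7 (insert('a')): buffer="irsaasncraskras" (len 15), cursors c1@5 c4@5 c2@10 c3@14, authorship .11144..222.333
After op 8 (insert('g')): buffer="irsaaggsncragskrags" (len 19), cursors c1@7 c4@7 c2@13 c3@18, authorship .1114144..2222.3333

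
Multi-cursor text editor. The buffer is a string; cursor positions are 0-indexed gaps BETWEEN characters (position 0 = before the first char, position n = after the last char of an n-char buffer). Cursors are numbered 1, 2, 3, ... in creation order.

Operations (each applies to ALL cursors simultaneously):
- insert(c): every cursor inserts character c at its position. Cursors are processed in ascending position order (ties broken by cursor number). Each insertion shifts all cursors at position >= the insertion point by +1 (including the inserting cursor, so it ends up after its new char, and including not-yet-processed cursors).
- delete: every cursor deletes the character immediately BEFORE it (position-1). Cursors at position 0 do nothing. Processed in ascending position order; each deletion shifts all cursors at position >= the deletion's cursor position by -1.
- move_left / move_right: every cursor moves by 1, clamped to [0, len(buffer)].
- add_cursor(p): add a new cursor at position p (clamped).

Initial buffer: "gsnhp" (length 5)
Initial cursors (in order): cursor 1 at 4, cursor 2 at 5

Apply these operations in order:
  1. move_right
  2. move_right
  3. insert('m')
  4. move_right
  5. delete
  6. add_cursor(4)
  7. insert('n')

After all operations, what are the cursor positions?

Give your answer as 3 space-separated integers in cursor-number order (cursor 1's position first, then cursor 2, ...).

After op 1 (move_right): buffer="gsnhp" (len 5), cursors c1@5 c2@5, authorship .....
After op 2 (move_right): buffer="gsnhp" (len 5), cursors c1@5 c2@5, authorship .....
After op 3 (insert('m')): buffer="gsnhpmm" (len 7), cursors c1@7 c2@7, authorship .....12
After op 4 (move_right): buffer="gsnhpmm" (len 7), cursors c1@7 c2@7, authorship .....12
After op 5 (delete): buffer="gsnhp" (len 5), cursors c1@5 c2@5, authorship .....
After op 6 (add_cursor(4)): buffer="gsnhp" (len 5), cursors c3@4 c1@5 c2@5, authorship .....
After op 7 (insert('n')): buffer="gsnhnpnn" (len 8), cursors c3@5 c1@8 c2@8, authorship ....3.12

Answer: 8 8 5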